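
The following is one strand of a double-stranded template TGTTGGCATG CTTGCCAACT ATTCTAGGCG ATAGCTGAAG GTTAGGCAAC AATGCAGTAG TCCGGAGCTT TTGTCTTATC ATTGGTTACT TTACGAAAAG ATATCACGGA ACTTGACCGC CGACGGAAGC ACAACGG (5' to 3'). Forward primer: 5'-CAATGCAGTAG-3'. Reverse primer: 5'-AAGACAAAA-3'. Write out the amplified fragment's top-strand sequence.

Forward primer CAATGCAGTAG is found on the top strand at positions 50–60.
The reverse primer's reverse complement is TTTTGTCTT, which matches the template at positions 69–77.
The product is the template from position 50 through 77 (28 bp).

5'-CAATGCAGTAGTCCGGAGCTTTTGTCTT-3'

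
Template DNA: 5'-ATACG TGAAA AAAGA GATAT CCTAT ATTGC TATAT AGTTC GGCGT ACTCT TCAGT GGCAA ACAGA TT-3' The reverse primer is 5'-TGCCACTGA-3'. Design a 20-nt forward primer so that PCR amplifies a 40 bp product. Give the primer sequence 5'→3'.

5'-TCCTATATTGCTATATAGTT-3'

The reverse primer's reverse complement TCAGTGGCA matches the template at positions 51–59, so the product ends at position 59.
A 40 bp product then starts at position 59 − 40 + 1 = 20.
The forward primer is identical to the top strand there: TCCTATATTGCTATATAGTT.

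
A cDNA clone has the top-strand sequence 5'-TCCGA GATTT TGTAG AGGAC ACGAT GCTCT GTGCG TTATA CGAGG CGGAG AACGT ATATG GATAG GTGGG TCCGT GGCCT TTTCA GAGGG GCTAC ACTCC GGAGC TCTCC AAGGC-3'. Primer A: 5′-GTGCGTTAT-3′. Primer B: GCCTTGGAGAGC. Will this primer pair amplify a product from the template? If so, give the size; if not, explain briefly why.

Yes — an 85 bp product.

Primer A (GTGCGTTAT) matches the top strand at positions 31–39; it acts as a forward primer.
Primer B's reverse complement is GCTCTCCAAGGC, matching the top strand at positions 104–115; it acts as a reverse primer.
The 3' ends face each other across positions 31–115, giving an 85 bp product.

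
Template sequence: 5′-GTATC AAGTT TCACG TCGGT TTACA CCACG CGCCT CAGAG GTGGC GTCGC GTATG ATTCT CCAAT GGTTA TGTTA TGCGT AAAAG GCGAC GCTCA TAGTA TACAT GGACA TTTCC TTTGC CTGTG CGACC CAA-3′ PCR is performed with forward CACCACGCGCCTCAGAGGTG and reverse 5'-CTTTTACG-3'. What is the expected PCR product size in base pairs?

62 bp

Scanning the template, CACCACGCGCCTCAGAGGTG occurs at positions 24–43; this primer anneals to the bottom strand there with its 3' end pointing downstream.
The reverse primer's reverse complement is CGTAAAAG, which matches the template at positions 78–85.
Product length = (reverse-primer end) − (forward-primer start) + 1 = 85 − 24 + 1 = 62 bp.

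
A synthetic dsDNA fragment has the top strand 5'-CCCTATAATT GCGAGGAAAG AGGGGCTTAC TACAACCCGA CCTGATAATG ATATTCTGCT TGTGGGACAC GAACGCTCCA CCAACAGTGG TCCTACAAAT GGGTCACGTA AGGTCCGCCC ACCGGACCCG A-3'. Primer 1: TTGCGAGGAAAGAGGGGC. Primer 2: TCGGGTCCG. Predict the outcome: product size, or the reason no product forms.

Primer 1 (TTGCGAGGAAAGAGGGGC) matches the top strand at positions 9–26; it acts as a forward primer.
Primer 2's reverse complement is CGGACCCGA, matching the top strand at positions 123–131; it acts as a reverse primer.
The 3' ends face each other across positions 9–131, giving a 123 bp product.

Yes — a 123 bp product.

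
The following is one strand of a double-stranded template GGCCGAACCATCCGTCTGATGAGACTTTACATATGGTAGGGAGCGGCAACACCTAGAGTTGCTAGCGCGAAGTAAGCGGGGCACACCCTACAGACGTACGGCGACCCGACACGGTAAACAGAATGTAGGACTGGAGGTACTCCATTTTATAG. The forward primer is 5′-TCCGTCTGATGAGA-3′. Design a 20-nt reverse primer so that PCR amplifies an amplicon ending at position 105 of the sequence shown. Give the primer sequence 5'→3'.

The forward primer binds at positions 11–24; the product's 3' end on the top strand is position 105.
The reverse primer anneals to the top strand over positions 86–105, i.e. to CCCTACAGACGTACGGCGAC.
Its sequence written 5'→3' is the reverse complement: GTCGCCGTACGTCTGTAGGG.

5'-GTCGCCGTACGTCTGTAGGG-3'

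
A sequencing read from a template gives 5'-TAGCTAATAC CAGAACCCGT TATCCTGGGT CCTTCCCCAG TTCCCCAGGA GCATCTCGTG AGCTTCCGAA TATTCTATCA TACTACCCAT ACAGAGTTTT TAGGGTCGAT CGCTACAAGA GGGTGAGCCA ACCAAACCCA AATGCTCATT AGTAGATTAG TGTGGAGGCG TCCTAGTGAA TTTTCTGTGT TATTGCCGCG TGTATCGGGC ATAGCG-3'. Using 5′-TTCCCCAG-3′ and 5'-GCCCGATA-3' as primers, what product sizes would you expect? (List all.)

The forward primer TTCCCCAG matches the top strand at positions 33–40, 41–48.
The reverse primer's reverse complement is TATCGGGC, matching at positions 203–210.
Each forward site pairs with the reverse site to give a product ending at position 210: sizes 178, 170 bp.

178 bp, 170 bp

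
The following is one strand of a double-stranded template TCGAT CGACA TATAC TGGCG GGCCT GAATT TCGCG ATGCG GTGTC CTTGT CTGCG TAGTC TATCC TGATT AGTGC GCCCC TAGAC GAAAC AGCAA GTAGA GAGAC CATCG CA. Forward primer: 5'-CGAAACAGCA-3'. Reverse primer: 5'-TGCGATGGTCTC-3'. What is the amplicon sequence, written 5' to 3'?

5'-CGAAACAGCAAGTAGAGAGACCATCGCA-3'

The forward primer matches the template at positions 85–94.
Taking the reverse complement of TGCGATGGTCTC gives GAGACCATCGCA, found at positions 101–112 on the template; the primer anneals here to the top strand with its 3' end pointing upstream.
The product is the template from position 85 through 112 (28 bp).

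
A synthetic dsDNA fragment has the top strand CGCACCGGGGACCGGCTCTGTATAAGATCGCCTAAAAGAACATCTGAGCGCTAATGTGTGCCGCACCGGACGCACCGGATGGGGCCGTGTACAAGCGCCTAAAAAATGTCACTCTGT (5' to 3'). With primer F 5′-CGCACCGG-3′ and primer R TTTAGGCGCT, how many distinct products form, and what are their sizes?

Three products: 103 bp, 42 bp, 33 bp

The forward primer CGCACCGG matches the top strand at positions 1–8, 62–69, 71–78.
The reverse primer's reverse complement is AGCGCCTAAA, matching at positions 94–103.
Each forward site pairs with the reverse site to give a product ending at position 103: sizes 103, 42, 33 bp.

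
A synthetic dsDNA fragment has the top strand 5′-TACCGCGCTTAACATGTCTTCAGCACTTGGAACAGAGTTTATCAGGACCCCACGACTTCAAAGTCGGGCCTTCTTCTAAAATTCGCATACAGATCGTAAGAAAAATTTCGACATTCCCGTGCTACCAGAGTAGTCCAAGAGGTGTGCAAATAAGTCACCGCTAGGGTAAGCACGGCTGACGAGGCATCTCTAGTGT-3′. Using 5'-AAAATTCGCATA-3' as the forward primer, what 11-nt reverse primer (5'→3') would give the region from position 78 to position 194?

5'-ACTAGAGATGC-3'

The product's 3' end on the top strand is position 194.
The reverse primer anneals to the top strand over positions 184–194, i.e. to GCATCTCTAGT.
Its sequence written 5'→3' is the reverse complement: ACTAGAGATGC.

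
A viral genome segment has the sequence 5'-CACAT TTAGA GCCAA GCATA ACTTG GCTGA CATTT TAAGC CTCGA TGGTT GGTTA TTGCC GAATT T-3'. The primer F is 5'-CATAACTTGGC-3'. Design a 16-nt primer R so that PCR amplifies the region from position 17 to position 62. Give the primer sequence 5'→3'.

The product's 3' end on the top strand is position 62.
The reverse primer anneals to the top strand over positions 47–62, i.e. to GGTTGGTTATTGCCGA.
Its sequence written 5'→3' is the reverse complement: TCGGCAATAACCAACC.

5'-TCGGCAATAACCAACC-3'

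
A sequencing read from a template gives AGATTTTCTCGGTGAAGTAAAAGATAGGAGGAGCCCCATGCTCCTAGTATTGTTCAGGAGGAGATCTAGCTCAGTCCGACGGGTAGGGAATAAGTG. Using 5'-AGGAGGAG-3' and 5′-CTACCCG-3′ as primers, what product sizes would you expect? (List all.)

61 bp, 31 bp

The forward primer AGGAGGAG matches the top strand at positions 26–33, 56–63.
The reverse primer's reverse complement is CGGGTAG, matching at positions 80–86.
Each forward site pairs with the reverse site to give a product ending at position 86: sizes 61, 31 bp.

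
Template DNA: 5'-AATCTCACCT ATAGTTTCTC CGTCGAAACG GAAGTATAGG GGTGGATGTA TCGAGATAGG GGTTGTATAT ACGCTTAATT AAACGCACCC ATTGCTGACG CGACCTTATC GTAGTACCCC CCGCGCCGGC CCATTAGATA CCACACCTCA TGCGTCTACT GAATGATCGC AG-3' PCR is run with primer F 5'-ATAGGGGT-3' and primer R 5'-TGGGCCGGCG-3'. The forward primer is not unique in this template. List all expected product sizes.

The forward primer ATAGGGGT matches the top strand at positions 36–43, 56–63.
The reverse primer's reverse complement is CGCCGGCCCA, matching at positions 124–133.
Each forward site pairs with the reverse site to give a product ending at position 133: sizes 98, 78 bp.

98 bp, 78 bp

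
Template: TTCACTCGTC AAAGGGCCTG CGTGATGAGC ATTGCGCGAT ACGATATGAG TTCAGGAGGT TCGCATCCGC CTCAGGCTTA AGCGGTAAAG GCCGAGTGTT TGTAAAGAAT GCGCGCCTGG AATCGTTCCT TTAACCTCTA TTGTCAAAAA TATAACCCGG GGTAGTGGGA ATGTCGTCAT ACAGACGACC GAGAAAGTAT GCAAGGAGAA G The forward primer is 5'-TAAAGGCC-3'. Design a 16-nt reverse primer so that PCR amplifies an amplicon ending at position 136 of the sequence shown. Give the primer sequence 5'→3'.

The forward primer binds at positions 86–93; the product's 3' end on the top strand is position 136.
The reverse primer anneals to the top strand over positions 121–136, i.e. to AATCGTTCCTTTAACC.
Its sequence written 5'→3' is the reverse complement: GGTTAAAGGAACGATT.

5'-GGTTAAAGGAACGATT-3'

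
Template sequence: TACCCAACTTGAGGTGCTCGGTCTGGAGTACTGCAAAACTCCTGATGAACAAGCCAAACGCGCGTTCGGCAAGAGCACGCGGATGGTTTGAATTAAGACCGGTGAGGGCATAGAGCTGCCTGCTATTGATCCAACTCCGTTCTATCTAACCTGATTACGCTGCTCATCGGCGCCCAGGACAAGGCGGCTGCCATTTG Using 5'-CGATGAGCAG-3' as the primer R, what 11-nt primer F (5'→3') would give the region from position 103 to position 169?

The reverse primer's reverse complement CTGCTCATCG matches the template at positions 160–169; the product starts at position 103.
The forward primer is identical to the top strand over positions 103–113: TGAGGGCATAG.

5'-TGAGGGCATAG-3'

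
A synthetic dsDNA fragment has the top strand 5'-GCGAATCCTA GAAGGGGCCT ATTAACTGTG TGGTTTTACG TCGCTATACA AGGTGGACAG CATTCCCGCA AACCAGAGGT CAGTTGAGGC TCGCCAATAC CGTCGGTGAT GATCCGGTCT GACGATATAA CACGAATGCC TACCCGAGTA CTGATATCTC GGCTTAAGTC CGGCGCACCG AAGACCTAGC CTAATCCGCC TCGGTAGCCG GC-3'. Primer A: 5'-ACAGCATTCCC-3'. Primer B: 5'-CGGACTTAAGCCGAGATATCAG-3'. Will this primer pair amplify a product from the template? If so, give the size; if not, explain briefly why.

Yes — a 116 bp product.

Primer A (ACAGCATTCCC) matches the top strand at positions 57–67; it acts as a forward primer.
Primer B's reverse complement is CTGATATCTCGGCTTAAGTCCG, matching the top strand at positions 151–172; it acts as a reverse primer.
The 3' ends face each other across positions 57–172, giving a 116 bp product.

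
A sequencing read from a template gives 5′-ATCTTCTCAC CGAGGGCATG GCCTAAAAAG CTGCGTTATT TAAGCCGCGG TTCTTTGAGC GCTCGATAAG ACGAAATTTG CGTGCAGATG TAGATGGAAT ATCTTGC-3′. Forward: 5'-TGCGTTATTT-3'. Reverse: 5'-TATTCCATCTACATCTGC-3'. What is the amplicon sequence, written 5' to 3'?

Scanning the template, TGCGTTATTT occurs at positions 32–41; this primer anneals to the bottom strand there with its 3' end pointing downstream.
Reverse complement of the reverse primer: GCAGATGTAGATGGAATA. This occurs on the top strand at positions 84–101.
The product is the template from position 32 through 101 (70 bp).

5'-TGCGTTATTTAAGCCGCGGTTCTTTGAGCGCTCGATAAGACGAAATTTGCGTGCAGATGTAGATGGAATA-3'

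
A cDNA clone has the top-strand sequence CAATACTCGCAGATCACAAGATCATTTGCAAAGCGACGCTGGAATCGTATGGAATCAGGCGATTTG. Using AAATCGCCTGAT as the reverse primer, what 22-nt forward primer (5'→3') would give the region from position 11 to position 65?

The reverse primer's reverse complement ATCAGGCGATTT matches the template at positions 54–65; the product starts at position 11.
The forward primer is identical to the top strand over positions 11–32: AGATCACAAGATCATTTGCAAA.

5'-AGATCACAAGATCATTTGCAAA-3'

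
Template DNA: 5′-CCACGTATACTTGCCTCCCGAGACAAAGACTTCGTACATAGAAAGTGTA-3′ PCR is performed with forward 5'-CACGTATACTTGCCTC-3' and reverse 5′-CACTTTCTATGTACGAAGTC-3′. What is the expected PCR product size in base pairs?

The forward primer matches the template at positions 2–17.
Reverse complement of the reverse primer: GACTTCGTACATAGAAAGTG. This occurs on the top strand at positions 28–47.
Amplicon spans positions 2–47: 46 bp.

46 bp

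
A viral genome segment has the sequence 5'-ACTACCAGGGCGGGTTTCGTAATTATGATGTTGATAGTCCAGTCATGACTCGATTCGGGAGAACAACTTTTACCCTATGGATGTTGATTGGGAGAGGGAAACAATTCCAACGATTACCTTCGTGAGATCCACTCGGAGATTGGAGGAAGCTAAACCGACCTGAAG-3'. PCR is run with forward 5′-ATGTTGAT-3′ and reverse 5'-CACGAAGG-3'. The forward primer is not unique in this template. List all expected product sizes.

The forward primer ATGTTGAT matches the top strand at positions 28–35, 81–88.
The reverse primer's reverse complement is CCTTCGTG, matching at positions 117–124.
Each forward site pairs with the reverse site to give a product ending at position 124: sizes 97, 44 bp.

97 bp, 44 bp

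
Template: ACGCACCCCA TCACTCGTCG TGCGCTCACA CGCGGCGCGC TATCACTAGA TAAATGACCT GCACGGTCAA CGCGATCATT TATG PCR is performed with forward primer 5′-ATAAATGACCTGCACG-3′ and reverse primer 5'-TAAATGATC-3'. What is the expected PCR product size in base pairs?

Forward primer ATAAATGACCTGCACG is found on the top strand at positions 50–65.
The reverse primer's reverse complement is GATCATTTA, which matches the template at positions 74–82.
The product runs from position 50 to position 82, so its length is 82 − 50 + 1 = 33 bp.

33 bp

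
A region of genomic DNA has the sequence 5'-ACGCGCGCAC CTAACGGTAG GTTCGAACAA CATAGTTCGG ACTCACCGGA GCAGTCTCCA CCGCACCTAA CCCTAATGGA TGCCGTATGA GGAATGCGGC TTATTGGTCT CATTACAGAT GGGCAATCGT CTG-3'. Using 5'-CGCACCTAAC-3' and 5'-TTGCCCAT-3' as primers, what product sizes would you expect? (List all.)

121 bp, 65 bp

The forward primer CGCACCTAAC matches the top strand at positions 6–15, 62–71.
The reverse primer's reverse complement is ATGGGCAA, matching at positions 119–126.
Each forward site pairs with the reverse site to give a product ending at position 126: sizes 121, 65 bp.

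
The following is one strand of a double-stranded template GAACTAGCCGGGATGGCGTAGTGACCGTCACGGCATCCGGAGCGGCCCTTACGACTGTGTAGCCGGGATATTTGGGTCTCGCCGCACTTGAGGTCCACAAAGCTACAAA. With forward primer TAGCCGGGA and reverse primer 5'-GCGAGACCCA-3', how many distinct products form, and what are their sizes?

Two products: 78 bp, 23 bp

The forward primer TAGCCGGGA matches the top strand at positions 5–13, 60–68.
The reverse primer's reverse complement is TGGGTCTCGC, matching at positions 73–82.
Each forward site pairs with the reverse site to give a product ending at position 82: sizes 78, 23 bp.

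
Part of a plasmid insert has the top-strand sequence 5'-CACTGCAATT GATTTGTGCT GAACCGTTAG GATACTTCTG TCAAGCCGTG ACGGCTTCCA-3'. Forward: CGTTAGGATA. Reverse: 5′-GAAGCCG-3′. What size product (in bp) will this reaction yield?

34 bp

Scanning the template, CGTTAGGATA occurs at positions 25–34; this primer anneals to the bottom strand there with its 3' end pointing downstream.
Reverse complement of the reverse primer: CGGCTTC. This occurs on the top strand at positions 52–58.
Product length = (reverse-primer end) − (forward-primer start) + 1 = 58 − 25 + 1 = 34 bp.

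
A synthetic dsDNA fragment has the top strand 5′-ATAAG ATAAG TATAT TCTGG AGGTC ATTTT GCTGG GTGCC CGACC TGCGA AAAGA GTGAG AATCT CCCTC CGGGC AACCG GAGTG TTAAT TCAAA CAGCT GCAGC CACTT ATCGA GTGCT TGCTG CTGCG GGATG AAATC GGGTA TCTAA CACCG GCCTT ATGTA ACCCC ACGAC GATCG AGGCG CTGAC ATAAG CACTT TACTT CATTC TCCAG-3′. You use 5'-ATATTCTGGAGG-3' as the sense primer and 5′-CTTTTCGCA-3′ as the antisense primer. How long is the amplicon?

Forward primer ATATTCTGGAGG is found on the top strand at positions 12–23.
The reverse primer's reverse complement is TGCGAAAAG, which matches the template at positions 46–54.
The product runs from position 12 to position 54, so its length is 54 − 12 + 1 = 43 bp.

43 bp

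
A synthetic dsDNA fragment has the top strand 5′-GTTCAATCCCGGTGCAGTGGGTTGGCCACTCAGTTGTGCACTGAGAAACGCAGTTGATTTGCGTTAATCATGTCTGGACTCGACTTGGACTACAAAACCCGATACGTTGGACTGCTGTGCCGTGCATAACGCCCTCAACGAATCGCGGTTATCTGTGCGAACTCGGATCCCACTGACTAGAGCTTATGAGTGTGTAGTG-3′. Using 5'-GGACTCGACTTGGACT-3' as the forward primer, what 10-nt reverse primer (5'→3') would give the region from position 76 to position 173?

The product's 3' end on the top strand is position 173.
The reverse primer anneals to the top strand over positions 164–173, i.e. to CGGATCCCAC.
Its sequence written 5'→3' is the reverse complement: GTGGGATCCG.

5'-GTGGGATCCG-3'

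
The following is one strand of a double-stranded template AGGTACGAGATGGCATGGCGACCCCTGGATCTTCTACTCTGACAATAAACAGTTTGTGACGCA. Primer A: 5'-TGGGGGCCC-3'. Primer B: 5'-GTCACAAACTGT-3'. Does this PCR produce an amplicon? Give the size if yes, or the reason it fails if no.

No product — primer A has no binding site in the template.

Primer A (TGGGGGCCC) does not match the top strand, and its reverse complement GGGCCCCCA does not match either.
With no annealing site for primer A, no amplification occurs.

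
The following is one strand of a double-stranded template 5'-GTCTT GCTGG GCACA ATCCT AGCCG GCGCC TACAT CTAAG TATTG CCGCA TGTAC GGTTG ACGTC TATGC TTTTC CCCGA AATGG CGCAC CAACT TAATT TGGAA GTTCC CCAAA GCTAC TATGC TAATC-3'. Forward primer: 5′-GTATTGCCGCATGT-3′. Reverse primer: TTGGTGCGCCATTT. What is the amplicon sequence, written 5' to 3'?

5'-GTATTGCCGCATGTACGGTTGACGTCTATGCTTTTCCCCGAAATGGCGCACCAA-3'

The forward primer matches the template at positions 40–53.
Taking the reverse complement of TTGGTGCGCCATTT gives AAATGGCGCACCAA, found at positions 80–93 on the template; the primer anneals here to the top strand with its 3' end pointing upstream.
The product is the template from position 40 through 93 (54 bp).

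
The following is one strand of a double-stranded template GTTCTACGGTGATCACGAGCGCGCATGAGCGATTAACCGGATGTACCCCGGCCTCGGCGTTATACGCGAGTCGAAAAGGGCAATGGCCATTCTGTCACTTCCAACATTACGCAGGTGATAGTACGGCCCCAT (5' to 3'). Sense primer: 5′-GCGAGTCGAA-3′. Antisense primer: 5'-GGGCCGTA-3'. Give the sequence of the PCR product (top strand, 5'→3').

Forward primer GCGAGTCGAA is found on the top strand at positions 66–75.
The reverse primer's reverse complement is TACGGCCC, which matches the template at positions 122–129.
The product is the template from position 66 through 129 (64 bp).

5'-GCGAGTCGAAAAGGGCAATGGCCATTCTGTCACTTCCAACATTACGCAGGTGATAGTACGGCCC-3'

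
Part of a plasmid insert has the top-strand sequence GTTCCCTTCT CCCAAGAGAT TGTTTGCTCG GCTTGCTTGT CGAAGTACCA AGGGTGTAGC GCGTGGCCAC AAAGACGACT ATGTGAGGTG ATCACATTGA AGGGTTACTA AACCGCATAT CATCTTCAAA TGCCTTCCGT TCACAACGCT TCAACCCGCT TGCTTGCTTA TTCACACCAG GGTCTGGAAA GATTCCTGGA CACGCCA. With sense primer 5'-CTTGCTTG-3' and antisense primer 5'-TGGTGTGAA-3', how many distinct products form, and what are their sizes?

The forward primer CTTGCTTG matches the top strand at positions 32–39, 159–166.
The reverse primer's reverse complement is TTCACACCA, matching at positions 171–179.
Each forward site pairs with the reverse site to give a product ending at position 179: sizes 148, 21 bp.

Two products: 148 bp, 21 bp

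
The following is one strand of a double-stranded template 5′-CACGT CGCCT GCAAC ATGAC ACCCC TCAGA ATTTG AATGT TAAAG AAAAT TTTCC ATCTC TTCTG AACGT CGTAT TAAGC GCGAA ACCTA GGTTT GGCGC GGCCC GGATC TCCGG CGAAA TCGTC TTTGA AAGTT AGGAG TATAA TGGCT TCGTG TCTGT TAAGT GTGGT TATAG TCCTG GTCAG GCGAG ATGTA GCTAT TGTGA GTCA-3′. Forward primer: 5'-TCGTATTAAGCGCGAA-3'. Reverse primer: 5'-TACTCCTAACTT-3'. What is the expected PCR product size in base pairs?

The forward primer matches the template at positions 70–85.
Reverse complement of the reverse primer: AAGTTAGGAGTA. This occurs on the top strand at positions 131–142.
The product runs from position 70 to position 142, so its length is 142 − 70 + 1 = 73 bp.

73 bp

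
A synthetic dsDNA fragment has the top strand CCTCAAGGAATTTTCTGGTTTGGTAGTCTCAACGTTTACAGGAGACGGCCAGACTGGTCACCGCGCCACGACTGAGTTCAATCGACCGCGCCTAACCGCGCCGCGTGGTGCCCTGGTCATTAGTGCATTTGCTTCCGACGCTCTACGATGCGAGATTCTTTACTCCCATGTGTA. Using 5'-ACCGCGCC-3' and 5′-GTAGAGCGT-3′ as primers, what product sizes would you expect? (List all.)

The forward primer ACCGCGCC matches the top strand at positions 60–67, 85–92, 95–102.
The reverse primer's reverse complement is ACGCTCTAC, matching at positions 138–146.
Each forward site pairs with the reverse site to give a product ending at position 146: sizes 87, 62, 52 bp.

87 bp, 62 bp, 52 bp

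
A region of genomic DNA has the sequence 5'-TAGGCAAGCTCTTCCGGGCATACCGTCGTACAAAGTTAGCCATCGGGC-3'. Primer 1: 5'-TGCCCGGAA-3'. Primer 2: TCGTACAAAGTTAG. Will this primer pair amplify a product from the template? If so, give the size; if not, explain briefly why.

Primer 1 (TGCCCGGAA) has reverse complement TTCCGGGCA, which matches the top strand at positions 12–20; primer 1 anneals to the top strand there with its 3' end pointing upstream toward position 12.
Primer 2 (TCGTACAAAGTTAG) matches the top strand directly at positions 26–39; it anneals to the bottom strand with its 3' end pointing downstream toward position 39.
The 3' ends diverge (primer 1 extends toward position 1, primer 2 toward position 48), so the primers never converge on a shared product.

No product — the primers' 3' ends point away from each other.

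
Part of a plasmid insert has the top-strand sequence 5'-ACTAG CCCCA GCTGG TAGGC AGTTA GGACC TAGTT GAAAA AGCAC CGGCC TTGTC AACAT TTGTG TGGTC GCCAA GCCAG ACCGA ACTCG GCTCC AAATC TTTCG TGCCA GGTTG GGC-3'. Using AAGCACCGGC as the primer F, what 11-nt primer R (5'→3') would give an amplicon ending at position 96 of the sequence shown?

The forward primer binds at positions 40–49; the product's 3' end on the top strand is position 96.
The reverse primer anneals to the top strand over positions 86–96, i.e. to ACTCGGCTCCA.
Its sequence written 5'→3' is the reverse complement: TGGAGCCGAGT.

5'-TGGAGCCGAGT-3'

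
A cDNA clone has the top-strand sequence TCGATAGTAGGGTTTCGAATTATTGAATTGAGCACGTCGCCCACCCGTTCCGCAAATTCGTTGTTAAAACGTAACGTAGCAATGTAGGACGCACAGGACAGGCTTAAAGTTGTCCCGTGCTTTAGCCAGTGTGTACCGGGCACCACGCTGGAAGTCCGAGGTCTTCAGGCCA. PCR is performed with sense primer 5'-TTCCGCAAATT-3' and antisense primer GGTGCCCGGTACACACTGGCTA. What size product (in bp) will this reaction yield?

97 bp

Forward primer TTCCGCAAATT is found on the top strand at positions 48–58.
Reverse complement of the reverse primer: TAGCCAGTGTGTACCGGGCACC. This occurs on the top strand at positions 123–144.
Product length = (reverse-primer end) − (forward-primer start) + 1 = 144 − 48 + 1 = 97 bp.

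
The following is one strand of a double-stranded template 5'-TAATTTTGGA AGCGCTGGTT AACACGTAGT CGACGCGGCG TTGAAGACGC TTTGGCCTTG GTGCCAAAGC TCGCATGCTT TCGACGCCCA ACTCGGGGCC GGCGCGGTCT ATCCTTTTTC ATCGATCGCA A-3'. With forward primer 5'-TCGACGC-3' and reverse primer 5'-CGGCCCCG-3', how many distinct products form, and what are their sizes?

Two products: 72 bp, 21 bp

The forward primer TCGACGC matches the top strand at positions 30–36, 81–87.
The reverse primer's reverse complement is CGGGGCCG, matching at positions 94–101.
Each forward site pairs with the reverse site to give a product ending at position 101: sizes 72, 21 bp.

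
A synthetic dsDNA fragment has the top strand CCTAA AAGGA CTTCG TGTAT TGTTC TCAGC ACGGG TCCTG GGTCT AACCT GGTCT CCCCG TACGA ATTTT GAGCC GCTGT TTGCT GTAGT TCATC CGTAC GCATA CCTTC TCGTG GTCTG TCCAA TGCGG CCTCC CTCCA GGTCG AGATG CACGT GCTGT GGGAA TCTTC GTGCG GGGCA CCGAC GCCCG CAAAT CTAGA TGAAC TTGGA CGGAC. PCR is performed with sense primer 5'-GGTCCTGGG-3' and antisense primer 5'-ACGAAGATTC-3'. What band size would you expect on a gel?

Scanning the template, GGTCCTGGG occurs at positions 34–42; this primer anneals to the bottom strand there with its 3' end pointing downstream.
The reverse primer's reverse complement is GAATCTTCGT, which matches the template at positions 163–172.
Amplicon spans positions 34–172: 139 bp.

139 bp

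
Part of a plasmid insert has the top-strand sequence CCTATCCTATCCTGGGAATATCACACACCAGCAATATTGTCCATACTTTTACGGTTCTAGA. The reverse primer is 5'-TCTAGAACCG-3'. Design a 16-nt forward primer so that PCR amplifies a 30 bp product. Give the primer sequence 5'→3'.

The reverse primer's reverse complement CGGTTCTAGA matches the template at positions 52–61, so the product ends at position 61.
A 30 bp product then starts at position 61 − 30 + 1 = 32.
The forward primer is identical to the top strand there: CAATATTGTCCATACT.

5'-CAATATTGTCCATACT-3'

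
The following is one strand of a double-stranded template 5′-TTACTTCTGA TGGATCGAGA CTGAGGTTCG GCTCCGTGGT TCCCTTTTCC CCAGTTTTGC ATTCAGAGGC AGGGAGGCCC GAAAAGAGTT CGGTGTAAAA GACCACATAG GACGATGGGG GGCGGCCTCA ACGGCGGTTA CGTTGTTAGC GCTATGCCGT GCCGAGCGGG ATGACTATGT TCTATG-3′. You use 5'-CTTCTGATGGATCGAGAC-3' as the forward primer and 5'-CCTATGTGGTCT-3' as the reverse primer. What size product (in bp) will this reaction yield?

Scanning the template, CTTCTGATGGATCGAGAC occurs at positions 4–21; this primer anneals to the bottom strand there with its 3' end pointing downstream.
The reverse primer's reverse complement is AGACCACATAGG, which matches the template at positions 100–111.
Product length = (reverse-primer end) − (forward-primer start) + 1 = 111 − 4 + 1 = 108 bp.

108 bp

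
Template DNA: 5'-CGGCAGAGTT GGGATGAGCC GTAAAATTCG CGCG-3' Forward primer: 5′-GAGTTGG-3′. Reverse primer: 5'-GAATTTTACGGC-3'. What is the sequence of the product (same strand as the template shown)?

5'-GAGTTGGGATGAGCCGTAAAATTC-3'

Forward primer GAGTTGG is found on the top strand at positions 6–12.
The reverse primer's reverse complement is GCCGTAAAATTC, which matches the template at positions 18–29.
The product is the template from position 6 through 29 (24 bp).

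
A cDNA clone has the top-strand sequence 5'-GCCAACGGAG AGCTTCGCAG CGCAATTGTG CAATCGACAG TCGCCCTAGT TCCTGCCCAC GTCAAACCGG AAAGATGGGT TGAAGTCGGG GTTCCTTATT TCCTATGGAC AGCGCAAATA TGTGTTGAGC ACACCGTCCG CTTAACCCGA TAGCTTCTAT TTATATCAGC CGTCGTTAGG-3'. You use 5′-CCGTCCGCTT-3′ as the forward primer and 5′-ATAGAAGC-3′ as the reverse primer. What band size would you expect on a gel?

27 bp

Forward primer CCGTCCGCTT is found on the top strand at positions 134–143.
The reverse primer's reverse complement is GCTTCTAT, which matches the template at positions 153–160.
Amplicon spans positions 134–160: 27 bp.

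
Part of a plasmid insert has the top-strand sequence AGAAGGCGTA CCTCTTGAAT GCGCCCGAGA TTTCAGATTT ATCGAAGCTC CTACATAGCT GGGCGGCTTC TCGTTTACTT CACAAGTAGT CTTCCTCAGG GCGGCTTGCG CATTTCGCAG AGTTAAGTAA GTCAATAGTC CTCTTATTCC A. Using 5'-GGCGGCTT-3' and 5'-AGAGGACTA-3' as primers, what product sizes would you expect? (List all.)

83 bp, 45 bp

The forward primer GGCGGCTT matches the top strand at positions 62–69, 100–107.
The reverse primer's reverse complement is TAGTCCTCT, matching at positions 136–144.
Each forward site pairs with the reverse site to give a product ending at position 144: sizes 83, 45 bp.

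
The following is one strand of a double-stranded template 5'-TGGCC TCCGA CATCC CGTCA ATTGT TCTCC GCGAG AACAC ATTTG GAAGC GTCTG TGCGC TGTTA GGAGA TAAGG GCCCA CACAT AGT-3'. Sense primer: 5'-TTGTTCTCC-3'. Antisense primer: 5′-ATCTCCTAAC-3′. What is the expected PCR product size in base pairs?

Forward primer TTGTTCTCC is found on the top strand at positions 22–30.
Reverse complement of the reverse primer: GTTAGGAGAT. This occurs on the top strand at positions 62–71.
Product length = (reverse-primer end) − (forward-primer start) + 1 = 71 − 22 + 1 = 50 bp.

50 bp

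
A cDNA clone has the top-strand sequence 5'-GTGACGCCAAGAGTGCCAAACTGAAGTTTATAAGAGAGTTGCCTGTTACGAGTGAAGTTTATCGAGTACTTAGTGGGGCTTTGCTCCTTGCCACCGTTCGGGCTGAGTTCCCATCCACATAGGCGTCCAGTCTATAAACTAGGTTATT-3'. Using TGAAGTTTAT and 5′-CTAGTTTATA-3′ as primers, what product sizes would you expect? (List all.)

121 bp, 90 bp

The forward primer TGAAGTTTAT matches the top strand at positions 22–31, 53–62.
The reverse primer's reverse complement is TATAAACTAG, matching at positions 133–142.
Each forward site pairs with the reverse site to give a product ending at position 142: sizes 121, 90 bp.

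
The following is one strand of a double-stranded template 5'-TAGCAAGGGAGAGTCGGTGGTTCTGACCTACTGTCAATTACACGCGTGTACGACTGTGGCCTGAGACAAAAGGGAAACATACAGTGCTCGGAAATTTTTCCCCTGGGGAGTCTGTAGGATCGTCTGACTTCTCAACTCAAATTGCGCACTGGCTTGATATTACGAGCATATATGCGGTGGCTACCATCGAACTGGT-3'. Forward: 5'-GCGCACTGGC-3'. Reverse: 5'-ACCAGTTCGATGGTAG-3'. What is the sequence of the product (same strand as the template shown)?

Scanning the template, GCGCACTGGC occurs at positions 144–153; this primer anneals to the bottom strand there with its 3' end pointing downstream.
Taking the reverse complement of ACCAGTTCGATGGTAG gives CTACCATCGAACTGGT, found at positions 181–196 on the template; the primer anneals here to the top strand with its 3' end pointing upstream.
The product is the template from position 144 through 196 (53 bp).

5'-GCGCACTGGCTTGATATTACGAGCATATATGCGGTGGCTACCATCGAACTGGT-3'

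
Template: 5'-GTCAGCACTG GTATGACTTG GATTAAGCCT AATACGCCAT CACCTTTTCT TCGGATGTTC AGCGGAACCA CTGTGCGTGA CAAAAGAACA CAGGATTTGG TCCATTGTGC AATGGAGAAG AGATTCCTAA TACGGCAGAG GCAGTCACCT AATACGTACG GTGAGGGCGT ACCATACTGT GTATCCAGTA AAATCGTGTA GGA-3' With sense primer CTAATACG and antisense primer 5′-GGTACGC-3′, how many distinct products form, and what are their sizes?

The forward primer CTAATACG matches the top strand at positions 29–36, 127–134, 149–156.
The reverse primer's reverse complement is GCGTACC, matching at positions 167–173.
Each forward site pairs with the reverse site to give a product ending at position 173: sizes 145, 47, 25 bp.

Three products: 145 bp, 47 bp, 25 bp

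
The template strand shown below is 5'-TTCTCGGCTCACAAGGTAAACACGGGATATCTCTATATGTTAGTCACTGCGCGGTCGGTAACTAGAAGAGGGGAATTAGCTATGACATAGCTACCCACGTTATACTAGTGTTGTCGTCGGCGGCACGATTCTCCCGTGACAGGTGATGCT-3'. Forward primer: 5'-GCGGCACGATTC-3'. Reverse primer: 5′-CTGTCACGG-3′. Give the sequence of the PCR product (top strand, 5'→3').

Forward primer GCGGCACGATTC is found on the top strand at positions 120–131.
Taking the reverse complement of CTGTCACGG gives CCGTGACAG, found at positions 134–142 on the template; the primer anneals here to the top strand with its 3' end pointing upstream.
The product is the template from position 120 through 142 (23 bp).

5'-GCGGCACGATTCTCCCGTGACAG-3'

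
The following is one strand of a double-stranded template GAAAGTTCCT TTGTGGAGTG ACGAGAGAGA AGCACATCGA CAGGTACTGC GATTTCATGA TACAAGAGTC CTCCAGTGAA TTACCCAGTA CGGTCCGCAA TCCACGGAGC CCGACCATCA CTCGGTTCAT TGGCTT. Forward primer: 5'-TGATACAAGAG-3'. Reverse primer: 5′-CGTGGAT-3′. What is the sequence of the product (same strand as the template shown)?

Scanning the template, TGATACAAGAG occurs at positions 58–68; this primer anneals to the bottom strand there with its 3' end pointing downstream.
Reverse complement of the reverse primer: ATCCACG. This occurs on the top strand at positions 100–106.
The product is the template from position 58 through 106 (49 bp).

5'-TGATACAAGAGTCCTCCAGTGAATTACCCAGTACGGTCCGCAATCCACG-3'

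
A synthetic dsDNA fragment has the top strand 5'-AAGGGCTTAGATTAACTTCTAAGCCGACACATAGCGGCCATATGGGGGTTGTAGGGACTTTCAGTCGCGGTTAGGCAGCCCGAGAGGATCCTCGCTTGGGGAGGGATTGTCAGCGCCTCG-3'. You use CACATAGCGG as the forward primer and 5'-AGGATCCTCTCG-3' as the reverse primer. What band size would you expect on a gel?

65 bp

Scanning the template, CACATAGCGG occurs at positions 28–37; this primer anneals to the bottom strand there with its 3' end pointing downstream.
Reverse complement of the reverse primer: CGAGAGGATCCT. This occurs on the top strand at positions 81–92.
The product runs from position 28 to position 92, so its length is 92 − 28 + 1 = 65 bp.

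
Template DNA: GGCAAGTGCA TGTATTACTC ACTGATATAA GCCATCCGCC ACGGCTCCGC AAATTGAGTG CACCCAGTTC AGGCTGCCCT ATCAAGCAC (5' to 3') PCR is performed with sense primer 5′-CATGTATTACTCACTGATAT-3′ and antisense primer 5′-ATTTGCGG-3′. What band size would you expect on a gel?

Scanning the template, CATGTATTACTCACTGATAT occurs at positions 9–28; this primer anneals to the bottom strand there with its 3' end pointing downstream.
Taking the reverse complement of ATTTGCGG gives CCGCAAAT, found at positions 47–54 on the template; the primer anneals here to the top strand with its 3' end pointing upstream.
The product runs from position 9 to position 54, so its length is 54 − 9 + 1 = 46 bp.

46 bp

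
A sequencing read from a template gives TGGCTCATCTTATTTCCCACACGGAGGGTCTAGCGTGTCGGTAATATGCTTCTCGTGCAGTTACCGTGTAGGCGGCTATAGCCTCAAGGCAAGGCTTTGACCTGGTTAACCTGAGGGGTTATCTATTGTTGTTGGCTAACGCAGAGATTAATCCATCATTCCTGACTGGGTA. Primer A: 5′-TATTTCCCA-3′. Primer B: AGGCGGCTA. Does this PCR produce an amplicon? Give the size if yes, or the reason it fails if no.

Primer A (TATTTCCCA) matches the top strand at positions 11–19 (3' end points downstream).
Primer B (AGGCGGCTA) also matches the top strand directly, at positions 70–78 — its reverse complement TAGCCGCCT is not present.
Both primers anneal to the bottom strand with 3' ends pointing the same way, so neither can prime synthesis back toward the other.

No product — both primers anneal to the same strand and extend in the same direction.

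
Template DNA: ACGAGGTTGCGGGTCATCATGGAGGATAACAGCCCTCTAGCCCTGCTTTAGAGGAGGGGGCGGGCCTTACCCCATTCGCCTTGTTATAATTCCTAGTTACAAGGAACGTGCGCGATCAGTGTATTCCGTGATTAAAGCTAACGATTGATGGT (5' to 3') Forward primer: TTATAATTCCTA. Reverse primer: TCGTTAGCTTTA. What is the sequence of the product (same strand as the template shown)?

The forward primer matches the template at positions 84–95.
Taking the reverse complement of TCGTTAGCTTTA gives TAAAGCTAACGA, found at positions 133–144 on the template; the primer anneals here to the top strand with its 3' end pointing upstream.
The product is the template from position 84 through 144 (61 bp).

5'-TTATAATTCCTAGTTACAAGGAACGTGCGCGATCAGTGTATTCCGTGATTAAAGCTAACGA-3'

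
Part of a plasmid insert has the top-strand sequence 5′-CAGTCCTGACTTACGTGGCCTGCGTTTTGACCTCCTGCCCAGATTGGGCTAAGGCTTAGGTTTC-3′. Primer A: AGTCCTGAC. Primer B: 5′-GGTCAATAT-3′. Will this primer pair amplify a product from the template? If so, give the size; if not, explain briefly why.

Primer B (GGTCAATAT) does not match the top strand, and its reverse complement ATATTGACC does not match either.
With no annealing site for primer B, no amplification occurs.

No product — primer B has no binding site in the template.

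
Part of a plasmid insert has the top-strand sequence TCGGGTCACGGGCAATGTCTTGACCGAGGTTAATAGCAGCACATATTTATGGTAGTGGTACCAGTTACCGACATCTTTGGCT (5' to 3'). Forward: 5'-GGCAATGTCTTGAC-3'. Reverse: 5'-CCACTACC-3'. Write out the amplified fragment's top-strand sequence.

5'-GGCAATGTCTTGACCGAGGTTAATAGCAGCACATATTTATGGTAGTGG-3'

Scanning the template, GGCAATGTCTTGAC occurs at positions 11–24; this primer anneals to the bottom strand there with its 3' end pointing downstream.
The reverse primer's reverse complement is GGTAGTGG, which matches the template at positions 51–58.
The product is the template from position 11 through 58 (48 bp).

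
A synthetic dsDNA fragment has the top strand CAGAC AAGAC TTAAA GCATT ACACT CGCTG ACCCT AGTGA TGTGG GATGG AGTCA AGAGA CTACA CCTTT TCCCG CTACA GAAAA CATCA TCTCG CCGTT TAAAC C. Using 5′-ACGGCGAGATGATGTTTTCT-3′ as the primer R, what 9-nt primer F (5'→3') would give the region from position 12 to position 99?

5'-TAAAGCATT-3'

The reverse primer's reverse complement AGAAAACATCATCTCGCCGT matches the template at positions 80–99; the product starts at position 12.
The forward primer is identical to the top strand over positions 12–20: TAAAGCATT.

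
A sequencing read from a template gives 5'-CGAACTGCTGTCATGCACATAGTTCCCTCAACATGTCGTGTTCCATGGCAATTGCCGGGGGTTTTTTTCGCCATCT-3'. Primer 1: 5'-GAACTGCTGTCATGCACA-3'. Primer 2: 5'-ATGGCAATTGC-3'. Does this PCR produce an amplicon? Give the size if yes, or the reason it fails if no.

Primer 1 (GAACTGCTGTCATGCACA) matches the top strand at positions 2–19 (3' end points downstream).
Primer 2 (ATGGCAATTGC) also matches the top strand directly, at positions 45–55 — its reverse complement GCAATTGCCAT is not present.
Both primers anneal to the bottom strand with 3' ends pointing the same way, so neither can prime synthesis back toward the other.

No product — both primers anneal to the same strand and extend in the same direction.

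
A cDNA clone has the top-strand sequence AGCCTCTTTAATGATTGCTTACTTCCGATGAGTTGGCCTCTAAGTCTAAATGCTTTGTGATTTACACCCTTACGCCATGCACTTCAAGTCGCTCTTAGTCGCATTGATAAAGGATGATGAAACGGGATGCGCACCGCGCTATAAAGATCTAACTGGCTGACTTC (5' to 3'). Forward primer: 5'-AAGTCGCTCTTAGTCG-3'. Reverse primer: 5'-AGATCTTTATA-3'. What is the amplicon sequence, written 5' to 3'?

Forward primer AAGTCGCTCTTAGTCG is found on the top strand at positions 86–101.
Reverse complement of the reverse primer: TATAAAGATCT. This occurs on the top strand at positions 140–150.
The product is the template from position 86 through 150 (65 bp).

5'-AAGTCGCTCTTAGTCGCATTGATAAAGGATGATGAAACGGGATGCGCACCGCGCTATAAAGATCT-3'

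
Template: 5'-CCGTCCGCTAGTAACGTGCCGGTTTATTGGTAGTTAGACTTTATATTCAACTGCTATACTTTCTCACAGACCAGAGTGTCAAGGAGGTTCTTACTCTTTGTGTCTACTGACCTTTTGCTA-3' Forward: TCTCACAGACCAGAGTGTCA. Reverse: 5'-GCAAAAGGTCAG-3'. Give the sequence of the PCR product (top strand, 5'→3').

5'-TCTCACAGACCAGAGTGTCAAGGAGGTTCTTACTCTTTGTGTCTACTGACCTTTTGC-3'

Forward primer TCTCACAGACCAGAGTGTCA is found on the top strand at positions 62–81.
Taking the reverse complement of GCAAAAGGTCAG gives CTGACCTTTTGC, found at positions 107–118 on the template; the primer anneals here to the top strand with its 3' end pointing upstream.
The product is the template from position 62 through 118 (57 bp).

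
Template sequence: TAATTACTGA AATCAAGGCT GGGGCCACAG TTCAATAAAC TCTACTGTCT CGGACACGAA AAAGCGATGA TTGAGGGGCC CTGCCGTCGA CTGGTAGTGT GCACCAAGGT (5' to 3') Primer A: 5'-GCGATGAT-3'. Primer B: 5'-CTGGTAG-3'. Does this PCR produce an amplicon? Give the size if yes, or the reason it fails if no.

Primer A (GCGATGAT) matches the top strand at positions 64–71 (3' end points downstream).
Primer B (CTGGTAG) also matches the top strand directly, at positions 91–97 — its reverse complement CTACCAG is not present.
Both primers anneal to the bottom strand with 3' ends pointing the same way, so neither can prime synthesis back toward the other.

No product — both primers anneal to the same strand and extend in the same direction.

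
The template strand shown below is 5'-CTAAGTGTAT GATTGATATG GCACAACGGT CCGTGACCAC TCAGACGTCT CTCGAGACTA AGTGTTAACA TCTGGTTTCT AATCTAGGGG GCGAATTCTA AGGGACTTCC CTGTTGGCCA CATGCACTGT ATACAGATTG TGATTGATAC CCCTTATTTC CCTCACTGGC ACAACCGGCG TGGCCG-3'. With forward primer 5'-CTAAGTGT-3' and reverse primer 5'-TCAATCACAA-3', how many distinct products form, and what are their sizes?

The forward primer CTAAGTGT matches the top strand at positions 1–8, 58–65.
The reverse primer's reverse complement is TTGTGATTGA, matching at positions 138–147.
Each forward site pairs with the reverse site to give a product ending at position 147: sizes 147, 90 bp.

Two products: 147 bp, 90 bp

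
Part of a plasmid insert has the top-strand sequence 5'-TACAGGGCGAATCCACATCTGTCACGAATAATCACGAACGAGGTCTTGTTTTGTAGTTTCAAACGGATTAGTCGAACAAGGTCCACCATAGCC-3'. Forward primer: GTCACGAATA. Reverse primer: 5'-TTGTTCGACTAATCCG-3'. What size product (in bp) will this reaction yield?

59 bp

Forward primer GTCACGAATA is found on the top strand at positions 21–30.
Taking the reverse complement of TTGTTCGACTAATCCG gives CGGATTAGTCGAACAA, found at positions 64–79 on the template; the primer anneals here to the top strand with its 3' end pointing upstream.
Product length = (reverse-primer end) − (forward-primer start) + 1 = 79 − 21 + 1 = 59 bp.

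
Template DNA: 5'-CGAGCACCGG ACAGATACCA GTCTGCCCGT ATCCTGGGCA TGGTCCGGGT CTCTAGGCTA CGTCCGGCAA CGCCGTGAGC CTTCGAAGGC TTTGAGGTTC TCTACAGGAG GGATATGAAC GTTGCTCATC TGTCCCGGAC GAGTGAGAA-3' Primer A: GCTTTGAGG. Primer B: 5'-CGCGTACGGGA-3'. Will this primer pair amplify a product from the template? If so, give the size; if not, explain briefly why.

Primer B (CGCGTACGGGA) does not match the top strand, and its reverse complement TCCCGTACGCG does not match either.
With no annealing site for primer B, no amplification occurs.

No product — primer B has no binding site in the template.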